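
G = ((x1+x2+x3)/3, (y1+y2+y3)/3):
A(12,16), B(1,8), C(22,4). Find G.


Gx = (12+1+22)/3 = 35/3 = 11.6667
Gy = (16+8+4)/3 = 28/3 = 9.3333

G = (11.6667, 9.3333)


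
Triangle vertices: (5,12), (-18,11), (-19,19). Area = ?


5*(11-19) = -40
-18*(19-12) = -126
-19*(12-11) = -19
sum = -185
Area = |-185|/2 = 92.5000

92.5000 sq units


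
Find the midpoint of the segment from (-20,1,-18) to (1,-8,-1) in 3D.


Mx = (-20+1)/2 = -9.5000
My = (1- 8)/2 = -3.5000
Mz = (-18- 1)/2 = -9.5000

M = (-9.5000, -3.5000, -9.5000)


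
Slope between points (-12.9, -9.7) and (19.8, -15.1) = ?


dy = -15.1 + 9.7 = -5.4
dx = 19.8 + 12.9 = 32.7
m = -5.4/32.7 = -0.1651

m = -0.1651


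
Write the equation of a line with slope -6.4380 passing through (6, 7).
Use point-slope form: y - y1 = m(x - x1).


y - 7 = -6.4380(x - 6)
y = -6.4380x + 7 + 6.4380*6
y = -6.4380x + 45.6280

y = -6.4380x + 45.6280


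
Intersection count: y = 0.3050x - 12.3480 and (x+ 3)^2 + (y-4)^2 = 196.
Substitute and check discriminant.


Substitute y = 0.3050x - 12.3480: (x+ 3)^2 + (0.3050x- 12.3480-4)^2 = 196
Expand to Ax^2 + Bx + C = 0, where b-k = -16.348
A = 1+m^2 = 1.093025
B = 2(m(b-k) - h) = 2(0.3050*(-16.348) + 3) = -3.97228
C = h^2 + (b-k)^2 - r^2 = 9 + 267.257104 - 196 = 80.257104
disc = B^2-4AC = 15.7790 - 350.8921 = -335.1131
disc < 0

0 intersection points


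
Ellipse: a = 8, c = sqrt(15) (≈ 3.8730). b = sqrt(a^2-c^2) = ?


b^2 = 8^2 - (sqrt(15))^2 = 64 - 15 = 49
b = sqrt(49) = 7

b = 7


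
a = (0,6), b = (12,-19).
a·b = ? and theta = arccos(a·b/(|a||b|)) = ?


a·b = 0*12 + 6*(-19) = 0 - 114 = -114
|a| = sqrt(0+36) = 6.0000
|b| = sqrt(144+361) = 22.4722
cos(theta) = -114/(sqrt(36)*sqrt(505)) = -114/sqrt(18180) = -0.845489
theta = arccos(-114/sqrt(18180)) = 147.7244 degrees

a·b = -114, theta = 147.7244 deg


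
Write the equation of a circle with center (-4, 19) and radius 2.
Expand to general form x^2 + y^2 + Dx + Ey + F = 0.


(x+ 4)^2 + (y-19)^2 = 2^2
D = -2h = 8, E = -2k = -38
F = h^2+k^2-r^2 = 16+361-4 = 373

x^2 + y^2 + 8x - 38y + 373 = 0


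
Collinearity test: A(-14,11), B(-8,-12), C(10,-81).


-14*(-12+ 81) - 8*(-81-11) + 10*(11+ 12)
= -966 + 736 + 230 = 0

Yes, collinear (determinant = 0)


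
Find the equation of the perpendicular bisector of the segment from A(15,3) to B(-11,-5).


Midpoint = (2, -1)
Slope of AB = dy/dx = -8/(-26) = 0.3077
Perp slope = -dx/dy = -26/8 = -3.2500
b = My - (perp slope)*Mx = -1 + (-26*2)/(-8) = -1 + 6.5000 = 5.5000

y = -3.2500x + 5.5000


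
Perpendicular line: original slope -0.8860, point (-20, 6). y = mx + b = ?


Perpendicular slope = -1/m1 = -1/(-0.8860) = 1.1287
b2 = y0 - m2*x0 = 6 - 20/(-0.8860) = 6 + 22.5734 = 28.5734

y = 1.1287x + 28.5734


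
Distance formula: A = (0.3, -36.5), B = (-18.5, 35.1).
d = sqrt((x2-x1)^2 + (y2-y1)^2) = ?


dx = -18.5 - 0.3 = -18.8
dy = 35.1 + 36.5 = 71.6
d = sqrt(353.44 + 5126.56) = sqrt(5480.0) = 74.0270

74.0270


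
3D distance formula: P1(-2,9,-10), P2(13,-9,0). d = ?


dx=15, dy=-18, dz=10
d = sqrt(225+324+100) = sqrt(649) = 25.4755

25.4755


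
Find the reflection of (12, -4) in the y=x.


Reflection rule for y=x: (y, x)
(12, -4) -> (-4, 12)

(-4, 12)


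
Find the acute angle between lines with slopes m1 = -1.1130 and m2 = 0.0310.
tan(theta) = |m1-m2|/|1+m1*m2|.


m1-m2 = -1.144
1+m1*m2 = 0.965497
tan(theta) = |-1.144/0.965497| = 1.184882
theta = arctan(|-1.144/0.965497|) = 49.8368 degrees (acute angle)

49.8368 degrees


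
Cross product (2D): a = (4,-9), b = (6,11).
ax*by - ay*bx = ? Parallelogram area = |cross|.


cross = 4*11 + 9*6 = 44 + 54 = 98
Parallelogram area = |98| = 98

cross = 98, parallelogram area = 98


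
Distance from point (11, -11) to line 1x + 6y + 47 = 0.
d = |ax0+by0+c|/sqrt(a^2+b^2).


|1*11 + 6*(-11) + 47| = |-8| = 8
sqrt(1 + 36) = sqrt(37) = 6.0828
d = 8/sqrt(37) = 1.3152

1.3152


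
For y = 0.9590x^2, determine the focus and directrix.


a = 0.9590
1/(4a) = 0.2607
Focus = (0, 0.2607)
Directrix: y = -0.2607

Focus = (0, 0.2607), Directrix: y = -0.2607


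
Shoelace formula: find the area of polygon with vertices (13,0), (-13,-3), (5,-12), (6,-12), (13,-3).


sum(xi*y_{i+1}) = 13*(-3) - 13*(-12) + 5*(-12) + 6*(-3) + 13*0 = 39
sum(yi*x_{i+1}) = 0*(-13) - 3*5 - 12*6 - 12*13 - 3*13 = -282
Area = |39 + 282|/2 = 321/2 = 160.5000

160.5000 sq units


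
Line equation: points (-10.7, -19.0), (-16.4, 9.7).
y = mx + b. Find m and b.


m = (28.7)/(-5.7) = -5.0351
b = y1 - m*x1 = -19.0 - (28.7*(-10.7))/(-5.7) = -19.0 - 53.8754 = -72.8754

y = -5.0351x - 72.8754


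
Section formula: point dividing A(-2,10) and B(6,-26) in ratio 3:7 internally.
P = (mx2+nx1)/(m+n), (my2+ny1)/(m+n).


Px = (3*6 + 7*(-2))/10 = 4/10 = 0.4000
Py = (3*(-26) + 7*10)/10 = -8/10 = -0.8000

P = (0.4000, -0.8000)


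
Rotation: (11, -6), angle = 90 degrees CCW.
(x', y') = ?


cos(90) = 0, sin(90) = 1
x' = 11*0 + 6*1 = 6
y' = 11*1 - 6*0 = 11

(6, 11)


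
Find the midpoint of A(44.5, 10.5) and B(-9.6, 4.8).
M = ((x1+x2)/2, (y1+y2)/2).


Mx = (44.5 - 9.6)/2 = 34.9/2 = 17.4500
My = (10.5 + 4.8)/2 = 15.3/2 = 7.6500

(17.4500, 7.6500)


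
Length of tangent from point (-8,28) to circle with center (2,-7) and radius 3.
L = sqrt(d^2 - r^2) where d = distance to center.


d = sqrt((-8-2)^2 + (28+ 7)^2) = sqrt(100+1225) = 36.4005
L = sqrt(1325.0000 - 9) = sqrt(1316.0000) = 36.2767

36.2767


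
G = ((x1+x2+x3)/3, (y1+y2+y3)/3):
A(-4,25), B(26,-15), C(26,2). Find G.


Gx = (-4+26+26)/3 = 48/3 = 16.0000
Gy = (25- 15+2)/3 = 12/3 = 4.0000

G = (16.0000, 4.0000)


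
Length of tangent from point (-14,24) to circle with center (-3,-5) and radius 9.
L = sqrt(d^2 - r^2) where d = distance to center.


d = sqrt((-14+ 3)^2 + (24+ 5)^2) = sqrt(121+841) = 31.0161
L = sqrt(962.0000 - 81) = sqrt(881.0000) = 29.6816

29.6816


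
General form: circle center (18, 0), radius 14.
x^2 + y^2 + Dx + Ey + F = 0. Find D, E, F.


(x-18)^2 + (y-0)^2 = 14^2
D = -2h = -36, E = -2k = 0
F = h^2+k^2-r^2 = 324+0-196 = 128

D = -36, E = 0, F = 128


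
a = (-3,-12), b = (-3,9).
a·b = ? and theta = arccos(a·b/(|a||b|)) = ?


a·b = -3*(-3) - 12*9 = 9 - 108 = -99
|a| = sqrt(9+144) = 12.3693
|b| = sqrt(9+81) = 9.4868
cos(theta) = -99/(sqrt(153)*sqrt(90)) = -99/sqrt(13770) = -0.843661
theta = arccos(-99/sqrt(13770)) = 147.5288 degrees

a·b = -99, theta = 147.5288 deg


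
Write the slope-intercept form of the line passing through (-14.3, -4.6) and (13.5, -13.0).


m = (-8.4)/(27.8) = -0.3022
b = y1 - m*x1 = -4.6 - (-8.4*(-14.3))/(27.8) = -4.6 - 4.3209 = -8.9209

y = -0.3022x - 8.9209


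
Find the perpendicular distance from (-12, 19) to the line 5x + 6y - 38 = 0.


|5*(-12) + 6*19 - 38| = |16| = 16
sqrt(25 + 36) = sqrt(61) = 7.8102
d = 16/sqrt(61) = 2.0486

2.0486


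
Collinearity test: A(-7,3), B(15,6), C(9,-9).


-7*(6+ 9) + 15*(-9-3) + 9*(3-6)
= -105 - 180 - 27 = -312

No, not collinear (determinant = -312)


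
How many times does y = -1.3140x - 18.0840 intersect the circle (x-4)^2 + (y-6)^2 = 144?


Substitute y = -1.3140x - 18.0840: (x-4)^2 + (-1.3140x- 18.0840-6)^2 = 144
Expand to Ax^2 + Bx + C = 0, where b-k = -24.084
A = 1+m^2 = 2.726596
B = 2(m(b-k) - h) = 2(-1.3140*(-24.084) - 4) = 55.292752
C = h^2 + (b-k)^2 - r^2 = 16 + 580.039056 - 144 = 452.039056
disc = B^2-4AC = 3057.2884 - 4930.1115 = -1872.8231
disc < 0

0 intersection points


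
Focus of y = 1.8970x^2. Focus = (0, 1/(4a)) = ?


a = 1.8970
4a = 7.5880
focus = (0, 1/7.5880) = (0, 0.1318)

Focus = (0, 0.1318)


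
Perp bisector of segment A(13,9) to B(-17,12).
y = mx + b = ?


Midpoint = (-2, 10.5)
Slope of AB = dy/dx = 3/(-30) = -0.1000
Perp slope = -dx/dy = 30/3 = 10.0000
b = My - (perp slope)*Mx = 10.5 + (-30*(-2))/3 = 10.5 + 20.0000 = 30.5000

y = 10.0000x + 30.5000


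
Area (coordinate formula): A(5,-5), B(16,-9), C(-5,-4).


5*(-9+ 4) = -25
16*(-4+ 5) = 16
-5*(-5+ 9) = -20
sum = -29
Area = |-29|/2 = 14.5000

14.5000 sq units


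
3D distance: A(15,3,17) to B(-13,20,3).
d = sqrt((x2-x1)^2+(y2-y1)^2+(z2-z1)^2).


dx=-28, dy=17, dz=-14
d = sqrt(784+289+196) = sqrt(1269) = 35.6230

35.6230


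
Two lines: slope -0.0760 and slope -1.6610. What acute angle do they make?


m1-m2 = 1.585
1+m1*m2 = 1.126236
tan(theta) = |1.585/1.126236| = 1.407343
theta = arctan(|1.585/1.126236|) = 54.6040 degrees (acute angle)

54.6040 degrees


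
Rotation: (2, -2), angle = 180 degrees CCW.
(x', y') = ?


cos(180) = -1, sin(180) = 0
x' = 2*(-1) + 2*0 = -2
y' = 2*0 - 2*(-1) = 2

(-2, 2)


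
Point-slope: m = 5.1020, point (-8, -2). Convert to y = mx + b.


y + 2 = 5.1020(x + 8)
y = 5.1020x - 2 - 5.1020*(-8)
y = 5.1020x + 38.8160

y = 5.1020x + 38.8160


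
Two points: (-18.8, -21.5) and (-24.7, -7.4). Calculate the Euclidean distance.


dx = -24.7 + 18.8 = -5.9
dy = -7.4 + 21.5 = 14.1
d = sqrt(34.81 + 198.81) = sqrt(233.62) = 15.2846

15.2846


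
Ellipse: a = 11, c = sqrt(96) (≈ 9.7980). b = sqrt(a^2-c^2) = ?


b^2 = 11^2 - (sqrt(96))^2 = 121 - 96 = 25
b = sqrt(25) = 5

b = 5


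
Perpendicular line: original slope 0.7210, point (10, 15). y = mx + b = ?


Perpendicular slope = -1/m1 = -1/0.7210 = -1.3870
b2 = y0 - m2*x0 = 15 + 10/0.7210 = 15 + 13.8696 = 28.8696

y = -1.3870x + 28.8696


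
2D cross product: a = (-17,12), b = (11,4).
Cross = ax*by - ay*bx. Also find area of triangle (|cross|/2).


cross = -17*4 - 12*11 = -68 - 132 = -200
Triangle area = |-200|/2 = 200/2 = 100.0000

cross = -200, triangle area = 100.0000


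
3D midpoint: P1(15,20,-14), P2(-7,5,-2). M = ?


Mx = (15- 7)/2 = 4.0000
My = (20+5)/2 = 12.5000
Mz = (-14- 2)/2 = -8.0000

M = (4.0000, 12.5000, -8.0000)


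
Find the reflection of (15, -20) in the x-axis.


Reflection rule for x-axis: (x, -y)
(15, -20) -> (15, 20)

(15, 20)


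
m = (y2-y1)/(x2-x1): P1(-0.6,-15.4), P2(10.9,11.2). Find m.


dy = 11.2 + 15.4 = 26.6
dx = 10.9 + 0.6 = 11.5
m = 26.6/11.5 = 2.3130

m = 2.3130


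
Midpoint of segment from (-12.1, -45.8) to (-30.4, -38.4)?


Mx = (-12.1 - 30.4)/2 = -42.5/2 = -21.2500
My = (-45.8 - 38.4)/2 = -84.2/2 = -42.1000

(-21.2500, -42.1000)


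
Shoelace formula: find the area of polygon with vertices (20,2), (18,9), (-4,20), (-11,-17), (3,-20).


sum(xi*y_{i+1}) = 20*9 + 18*20 - 4*(-17) - 11*(-20) + 3*2 = 834
sum(yi*x_{i+1}) = 2*18 + 9*(-4) + 20*(-11) - 17*3 - 20*20 = -671
Area = |834 + 671|/2 = 1505/2 = 752.5000

752.5000 sq units


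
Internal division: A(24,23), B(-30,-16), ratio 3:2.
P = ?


Px = (3*(-30) + 2*24)/5 = -42/5 = -8.4000
Py = (3*(-16) + 2*23)/5 = -2/5 = -0.4000

P = (-8.4000, -0.4000)


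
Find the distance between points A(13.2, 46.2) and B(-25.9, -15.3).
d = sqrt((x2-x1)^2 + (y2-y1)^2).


dx = -25.9 - 13.2 = -39.1
dy = -15.3 - 46.2 = -61.5
d = sqrt(1528.81 + 3782.25) = sqrt(5311.06) = 72.8770

72.8770


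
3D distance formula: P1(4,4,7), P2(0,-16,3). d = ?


dx=-4, dy=-20, dz=-4
d = sqrt(16+400+16) = sqrt(432) = 20.7846

20.7846


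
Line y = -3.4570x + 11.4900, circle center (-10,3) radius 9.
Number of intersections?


Substitute y = -3.4570x + 11.4900: (x+ 10)^2 + (-3.4570x+11.4900-3)^2 = 81
Expand to Ax^2 + Bx + C = 0, where b-k = 8.49
A = 1+m^2 = 12.950849
B = 2(m(b-k) - h) = 2(-3.4570*8.49 + 10) = -38.69986
C = h^2 + (b-k)^2 - r^2 = 100 + 72.0801 - 81 = 91.0801
disc = B^2-4AC = 1497.6792 - 4718.2585 = -3220.5793
disc < 0

0 intersection points


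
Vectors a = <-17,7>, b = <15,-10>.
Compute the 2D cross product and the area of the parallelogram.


cross = -17*(-10) - 7*15 = 170 - 105 = 65
Parallelogram area = |65| = 65

cross = 65, parallelogram area = 65


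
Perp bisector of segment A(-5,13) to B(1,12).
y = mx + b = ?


Midpoint = (-2, 12.5)
Slope of AB = dy/dx = -1/6 = -0.1667
Perp slope = -dx/dy = 6/1 = 6.0000
b = My - (perp slope)*Mx = 12.5 + (6*(-2))/(-1) = 12.5 + 12.0000 = 24.5000

y = 6.0000x + 24.5000


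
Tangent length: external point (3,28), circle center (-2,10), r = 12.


d = sqrt((3+ 2)^2 + (28-10)^2) = sqrt(25+324) = 18.6815
L = sqrt(349.0000 - 144) = sqrt(205.0000) = 14.3178

14.3178


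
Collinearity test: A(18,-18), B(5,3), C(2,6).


18*(3-6) + 5*(6+ 18) + 2*(-18-3)
= -54 + 120 - 42 = 24

No, not collinear (determinant = 24)


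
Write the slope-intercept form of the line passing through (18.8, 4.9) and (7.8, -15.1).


m = (-20.0)/(-11.0) = 1.8182
b = y1 - m*x1 = 4.9 - (-20.0*18.8)/(-11.0) = 4.9 - 34.1818 = -29.2818

y = 1.8182x - 29.2818


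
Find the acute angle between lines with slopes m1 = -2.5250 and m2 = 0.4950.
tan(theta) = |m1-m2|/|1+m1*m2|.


m1-m2 = -3.02
1+m1*m2 = -0.249875
tan(theta) = |-3.02/(-0.249875)| = 12.086043
theta = arctan(|-3.02/(-0.249875)|) = 85.2701 degrees (acute angle)

85.2701 degrees


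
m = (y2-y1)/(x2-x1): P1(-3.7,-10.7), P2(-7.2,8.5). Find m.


dy = 8.5 + 10.7 = 19.2
dx = -7.2 + 3.7 = -3.5
m = 19.2/(-3.5) = -5.4857

m = -5.4857


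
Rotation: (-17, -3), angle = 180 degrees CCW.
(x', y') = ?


cos(180) = -1, sin(180) = 0
x' = -17*(-1) + 3*0 = 17
y' = -17*0 - 3*(-1) = 3

(17, 3)


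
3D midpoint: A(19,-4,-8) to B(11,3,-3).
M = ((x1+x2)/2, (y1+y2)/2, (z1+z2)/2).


Mx = (19+11)/2 = 15.0000
My = (-4+3)/2 = -0.5000
Mz = (-8- 3)/2 = -5.5000

M = (15.0000, -0.5000, -5.5000)


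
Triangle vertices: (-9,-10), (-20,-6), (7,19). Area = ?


-9*(-6-19) = 225
-20*(19+ 10) = -580
7*(-10+ 6) = -28
sum = -383
Area = |-383|/2 = 191.5000

191.5000 sq units


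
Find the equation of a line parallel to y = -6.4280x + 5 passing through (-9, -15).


Parallel lines have equal slopes.
m2 = -6.4280
b2 = -15 + 6.4280*(-9) = -72.8520

y = -6.4280x - 72.8520


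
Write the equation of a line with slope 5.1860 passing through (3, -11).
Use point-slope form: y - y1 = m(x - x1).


y + 11 = 5.1860(x - 3)
y = 5.1860x - 11 - 5.1860*3
y = 5.1860x - 26.5580

y = 5.1860x - 26.5580


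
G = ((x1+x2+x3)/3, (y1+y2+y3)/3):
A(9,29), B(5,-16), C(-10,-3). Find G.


Gx = (9+5- 10)/3 = 4/3 = 1.3333
Gy = (29- 16- 3)/3 = 10/3 = 3.3333

G = (1.3333, 3.3333)


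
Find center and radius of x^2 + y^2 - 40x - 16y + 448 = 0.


h = -D/2 = 40/2 = 20
k = -E/2 = 16/2 = 8
r^2 = h^2 + k^2 - F = 400 + 64 - 448 = 16
r = 4

Center (20, 8), radius = 4


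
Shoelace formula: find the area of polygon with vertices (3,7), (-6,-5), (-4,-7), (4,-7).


sum(xi*y_{i+1}) = 3*(-5) - 6*(-7) - 4*(-7) + 4*7 = 83
sum(yi*x_{i+1}) = 7*(-6) - 5*(-4) - 7*4 - 7*3 = -71
Area = |83 + 71|/2 = 154/2 = 77.0000

77.0000 sq units


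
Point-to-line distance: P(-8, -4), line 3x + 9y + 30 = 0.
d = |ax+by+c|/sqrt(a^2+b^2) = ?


|3*(-8) + 9*(-4) + 30| = |-30| = 30
sqrt(9 + 81) = sqrt(90) = 9.4868
d = 30/sqrt(90) = 3.1623

3.1623


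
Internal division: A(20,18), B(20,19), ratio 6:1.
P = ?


Px = (6*20 + 1*20)/7 = 140/7 = 20.0000
Py = (6*19 + 1*18)/7 = 132/7 = 18.8571

P = (20.0000, 18.8571)


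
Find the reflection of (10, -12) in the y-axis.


Reflection rule for y-axis: (-x, y)
(10, -12) -> (-10, -12)

(-10, -12)


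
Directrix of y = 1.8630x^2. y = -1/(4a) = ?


a = 1.8630
1/(4a) = 0.1342
directrix: y = -0.1342 = -0.1342

y = -0.1342


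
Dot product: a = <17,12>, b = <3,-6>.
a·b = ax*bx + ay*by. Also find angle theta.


a·b = 17*3 + 12*(-6) = 51 - 72 = -21
|a| = sqrt(289+144) = 20.8087
|b| = sqrt(9+36) = 6.7082
cos(theta) = -21/(sqrt(433)*sqrt(45)) = -21/sqrt(19485) = -0.150442
theta = arccos(-21/sqrt(19485)) = 98.6525 degrees

a·b = -21, theta = 98.6525 deg


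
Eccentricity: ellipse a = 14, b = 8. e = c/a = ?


c = sqrt(196-64) = sqrt(132) = 11.4891
e = c/a = sqrt(132)/14 = 0.8207

e = 0.8207


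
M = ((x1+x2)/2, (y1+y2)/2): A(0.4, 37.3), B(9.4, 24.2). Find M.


Mx = (0.4 + 9.4)/2 = 9.8/2 = 4.9000
My = (37.3 + 24.2)/2 = 61.5/2 = 30.7500

(4.9000, 30.7500)


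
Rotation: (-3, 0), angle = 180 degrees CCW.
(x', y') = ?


cos(180) = -1, sin(180) = 0
x' = -3*(-1) - 0*0 = 3
y' = -3*0 + 0*(-1) = 0

(3, 0)


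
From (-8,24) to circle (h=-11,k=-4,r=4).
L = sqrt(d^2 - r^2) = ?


d = sqrt((-8+ 11)^2 + (24+ 4)^2) = sqrt(9+784) = 28.1603
L = sqrt(793.0000 - 16) = sqrt(777.0000) = 27.8747

27.8747


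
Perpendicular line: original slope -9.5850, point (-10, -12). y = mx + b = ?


Perpendicular slope = -1/m1 = -1/(-9.5850) = 0.1043
b2 = y0 - m2*x0 = -12 - 10/(-9.5850) = -12 + 1.0433 = -10.9567

y = 0.1043x - 10.9567


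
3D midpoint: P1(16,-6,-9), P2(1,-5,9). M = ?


Mx = (16+1)/2 = 8.5000
My = (-6- 5)/2 = -5.5000
Mz = (-9+9)/2 = 0

M = (8.5000, -5.5000, 0)


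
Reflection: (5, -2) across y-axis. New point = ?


Reflection rule for y-axis: (-x, y)
(5, -2) -> (-5, -2)

(-5, -2)


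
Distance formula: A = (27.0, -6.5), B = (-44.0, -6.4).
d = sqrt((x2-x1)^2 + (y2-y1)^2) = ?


dx = -44.0 - 27.0 = -71.0
dy = -6.4 + 6.5 = 0.1
d = sqrt(5041.0 + 0.01) = sqrt(5041.01) = 71.0001

71.0001


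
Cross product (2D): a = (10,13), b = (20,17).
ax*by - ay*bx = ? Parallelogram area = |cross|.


cross = 10*17 - 13*20 = 170 - 260 = -90
Parallelogram area = |-90| = 90

cross = -90, parallelogram area = 90


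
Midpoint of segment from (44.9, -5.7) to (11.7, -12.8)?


Mx = (44.9 + 11.7)/2 = 56.6/2 = 28.3000
My = (-5.7 - 12.8)/2 = -18.5/2 = -9.2500

(28.3000, -9.2500)


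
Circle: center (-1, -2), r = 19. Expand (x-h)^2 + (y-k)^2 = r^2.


(x+ 1)^2 + (y+ 2)^2 = 19^2
D = -2h = 2, E = -2k = 4
F = h^2+k^2-r^2 = 1+4-361 = -356

x^2 + y^2 + 2x + 4y - 356 = 0


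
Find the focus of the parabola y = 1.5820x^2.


a = 1.5820
4a = 6.3280
focus = (0, 1/6.3280) = (0, 0.1580)

Focus = (0, 0.1580)


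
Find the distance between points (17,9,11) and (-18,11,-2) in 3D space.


dx=-35, dy=2, dz=-13
d = sqrt(1225+4+169) = sqrt(1398) = 37.3898

37.3898


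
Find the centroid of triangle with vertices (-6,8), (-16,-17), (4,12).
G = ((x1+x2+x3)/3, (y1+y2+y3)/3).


Gx = (-6- 16+4)/3 = -18/3 = -6.0000
Gy = (8- 17+12)/3 = 3/3 = 1.0000

G = (-6.0000, 1.0000)


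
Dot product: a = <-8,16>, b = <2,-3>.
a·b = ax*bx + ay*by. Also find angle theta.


a·b = -8*2 + 16*(-3) = -16 - 48 = -64
|a| = sqrt(64+256) = 17.8885
|b| = sqrt(4+9) = 3.6056
cos(theta) = -64/(sqrt(320)*sqrt(13)) = -64/sqrt(4160) = -0.992278
theta = arccos(-64/sqrt(4160)) = 172.8750 degrees

a·b = -64, theta = 172.8750 deg


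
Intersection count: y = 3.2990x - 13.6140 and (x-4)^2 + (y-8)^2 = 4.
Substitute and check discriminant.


Substitute y = 3.2990x - 13.6140: (x-4)^2 + (3.2990x- 13.6140-8)^2 = 4
Expand to Ax^2 + Bx + C = 0, where b-k = -21.614
A = 1+m^2 = 11.883401
B = 2(m(b-k) - h) = 2(3.2990*(-21.614) - 4) = -150.609172
C = h^2 + (b-k)^2 - r^2 = 16 + 467.164996 - 4 = 479.164996
disc = B^2-4AC = 22683.1227 - 22776.4392 = -93.3165
disc < 0

0 intersection points


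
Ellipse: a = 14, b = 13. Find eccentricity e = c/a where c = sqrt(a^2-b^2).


c = sqrt(196-169) = sqrt(27) = 5.1962
e = c/a = sqrt(27)/14 = 0.3712

e = 0.3712


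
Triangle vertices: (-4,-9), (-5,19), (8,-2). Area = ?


-4*(19+ 2) = -84
-5*(-2+ 9) = -35
8*(-9-19) = -224
sum = -343
Area = |-343|/2 = 171.5000

171.5000 sq units


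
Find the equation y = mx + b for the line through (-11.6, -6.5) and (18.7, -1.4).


m = (5.1)/(30.3) = 0.1683
b = y1 - m*x1 = -6.5 - (5.1*(-11.6))/(30.3) = -6.5 + 1.9525 = -4.5475

y = 0.1683x - 4.5475


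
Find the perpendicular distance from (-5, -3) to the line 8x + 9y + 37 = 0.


|8*(-5) + 9*(-3) + 37| = |-30| = 30
sqrt(64 + 81) = sqrt(145) = 12.0416
d = 30/sqrt(145) = 2.4914

2.4914


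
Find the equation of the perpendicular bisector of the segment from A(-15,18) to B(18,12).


Midpoint = (1.5, 15)
Slope of AB = dy/dx = -6/33 = -0.1818
Perp slope = -dx/dy = 33/6 = 5.5000
b = My - (perp slope)*Mx = 15 + (33*1.5)/(-6) = 15 - 8.2500 = 6.7500

y = 5.5000x + 6.7500


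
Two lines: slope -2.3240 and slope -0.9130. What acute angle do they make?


m1-m2 = -1.411
1+m1*m2 = 3.121812
tan(theta) = |-1.411/3.121812| = 0.451981
theta = arctan(|-1.411/3.121812|) = 24.3221 degrees (acute angle)

24.3221 degrees


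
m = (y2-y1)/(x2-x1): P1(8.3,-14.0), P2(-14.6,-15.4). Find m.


dy = -15.4 + 14.0 = -1.4
dx = -14.6 - 8.3 = -22.9
m = -1.4/(-22.9) = 0.0611

m = 0.0611


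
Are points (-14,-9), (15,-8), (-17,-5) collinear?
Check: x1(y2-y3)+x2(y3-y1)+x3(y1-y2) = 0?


-14*(-8+ 5) + 15*(-5+ 9) - 17*(-9+ 8)
= 42 + 60 + 17 = 119

No, not collinear (determinant = 119)


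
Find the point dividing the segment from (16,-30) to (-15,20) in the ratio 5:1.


Px = (5*(-15) + 1*16)/6 = -59/6 = -9.8333
Py = (5*20 + 1*(-30))/6 = 70/6 = 11.6667

P = (-9.8333, 11.6667)


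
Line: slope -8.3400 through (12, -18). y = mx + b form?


y + 18 = -8.3400(x - 12)
y = -8.3400x - 18 + 8.3400*12
y = -8.3400x + 82.0800

y = -8.3400x + 82.0800


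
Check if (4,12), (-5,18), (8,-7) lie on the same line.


4*(18+ 7) - 5*(-7-12) + 8*(12-18)
= 100 + 95 - 48 = 147

No, not collinear (determinant = 147)


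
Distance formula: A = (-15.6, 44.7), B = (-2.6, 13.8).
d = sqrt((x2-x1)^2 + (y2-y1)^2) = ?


dx = -2.6 + 15.6 = 13.0
dy = 13.8 - 44.7 = -30.9
d = sqrt(169.0 + 954.81) = sqrt(1123.81) = 33.5233

33.5233


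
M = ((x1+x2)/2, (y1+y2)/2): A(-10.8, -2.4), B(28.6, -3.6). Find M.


Mx = (-10.8 + 28.6)/2 = 17.8/2 = 8.9000
My = (-2.4 - 3.6)/2 = -6.0/2 = -3.0000

(8.9000, -3.0000)


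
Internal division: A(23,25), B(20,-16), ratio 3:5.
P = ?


Px = (3*20 + 5*23)/8 = 175/8 = 21.8750
Py = (3*(-16) + 5*25)/8 = 77/8 = 9.6250

P = (21.8750, 9.6250)


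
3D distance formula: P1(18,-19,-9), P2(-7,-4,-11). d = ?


dx=-25, dy=15, dz=-2
d = sqrt(625+225+4) = sqrt(854) = 29.2233

29.2233


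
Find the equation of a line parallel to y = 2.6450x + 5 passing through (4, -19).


Parallel lines have equal slopes.
m2 = 2.6450
b2 = -19 - 2.6450*4 = -29.5800

y = 2.6450x - 29.5800


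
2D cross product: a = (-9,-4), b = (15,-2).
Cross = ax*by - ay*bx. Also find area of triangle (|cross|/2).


cross = -9*(-2) + 4*15 = 18 + 60 = 78
Triangle area = |78|/2 = 78/2 = 39.0000

cross = 78, triangle area = 39.0000


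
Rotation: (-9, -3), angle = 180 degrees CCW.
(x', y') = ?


cos(180) = -1, sin(180) = 0
x' = -9*(-1) + 3*0 = 9
y' = -9*0 - 3*(-1) = 3

(9, 3)


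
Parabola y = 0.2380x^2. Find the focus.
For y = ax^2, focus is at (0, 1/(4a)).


a = 0.2380
4a = 0.9520
focus = (0, 1/0.9520) = (0, 1.0504)

Focus = (0, 1.0504)


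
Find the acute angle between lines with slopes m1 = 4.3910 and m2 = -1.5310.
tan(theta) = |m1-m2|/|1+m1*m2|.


m1-m2 = 5.922
1+m1*m2 = -5.722621
tan(theta) = |5.922/(-5.722621)| = 1.034841
theta = arctan(|5.922/(-5.722621)|) = 45.9809 degrees (acute angle)

45.9809 degrees


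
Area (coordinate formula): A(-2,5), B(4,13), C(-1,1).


-2*(13-1) = -24
4*(1-5) = -16
-1*(5-13) = 8
sum = -32
Area = |-32|/2 = 16.0000

16.0000 sq units


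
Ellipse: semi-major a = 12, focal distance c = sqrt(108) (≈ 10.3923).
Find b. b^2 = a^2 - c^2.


b^2 = 12^2 - (sqrt(108))^2 = 144 - 108 = 36
b = sqrt(36) = 6

b = 6


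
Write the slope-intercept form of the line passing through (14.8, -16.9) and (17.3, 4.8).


m = (21.7)/(2.5) = 8.6800
b = y1 - m*x1 = -16.9 - (21.7*14.8)/(2.5) = -16.9 - 128.4640 = -145.3640

y = 8.6800x - 145.3640


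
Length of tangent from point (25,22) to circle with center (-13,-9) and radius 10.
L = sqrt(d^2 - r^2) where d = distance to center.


d = sqrt((25+ 13)^2 + (22+ 9)^2) = sqrt(1444+961) = 49.0408
L = sqrt(2405.0000 - 100) = sqrt(2305.0000) = 48.0104

48.0104


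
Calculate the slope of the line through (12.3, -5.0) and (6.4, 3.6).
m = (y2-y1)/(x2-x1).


dy = 3.6 + 5.0 = 8.6
dx = 6.4 - 12.3 = -5.9
m = 8.6/(-5.9) = -1.4576

m = -1.4576


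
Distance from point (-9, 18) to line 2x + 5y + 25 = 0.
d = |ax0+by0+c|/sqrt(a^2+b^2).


|2*(-9) + 5*18 + 25| = |97| = 97
sqrt(4 + 25) = sqrt(29) = 5.3852
d = 97/sqrt(29) = 18.0124

18.0124


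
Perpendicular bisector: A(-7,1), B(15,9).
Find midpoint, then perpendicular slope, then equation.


Midpoint = (4, 5)
Slope of AB = dy/dx = 8/22 = 0.3636
Perp slope = -dx/dy = -22/8 = -2.7500
b = My - (perp slope)*Mx = 5 + (22*4)/8 = 5 + 11.0000 = 16.0000

y = -2.7500x + 16.0000


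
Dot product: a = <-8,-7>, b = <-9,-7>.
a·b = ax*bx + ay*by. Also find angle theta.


a·b = -8*(-9) - 7*(-7) = 72 + 49 = 121
|a| = sqrt(64+49) = 10.6301
|b| = sqrt(81+49) = 11.4018
cos(theta) = 121/(sqrt(113)*sqrt(130)) = 121/sqrt(14690) = 0.998331
theta = arccos(121/sqrt(14690)) = 3.3109 degrees

a·b = 121, theta = 3.3109 deg


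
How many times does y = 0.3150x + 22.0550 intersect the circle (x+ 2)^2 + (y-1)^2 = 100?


Substitute y = 0.3150x + 22.0550: (x+ 2)^2 + (0.3150x+22.0550-1)^2 = 100
Expand to Ax^2 + Bx + C = 0, where b-k = 21.055
A = 1+m^2 = 1.099225
B = 2(m(b-k) - h) = 2(0.3150*21.055 + 2) = 17.26465
C = h^2 + (b-k)^2 - r^2 = 4 + 443.313025 - 100 = 347.313025
disc = B^2-4AC = 298.0681 - 1527.1006 = -1229.0325
disc < 0

0 intersection points


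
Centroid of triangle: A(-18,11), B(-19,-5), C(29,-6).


Gx = (-18- 19+29)/3 = -8/3 = -2.6667
Gy = (11- 5- 6)/3 = 0/3 = 0

G = (-2.6667, 0)


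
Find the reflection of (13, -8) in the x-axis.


Reflection rule for x-axis: (x, -y)
(13, -8) -> (13, 8)

(13, 8)


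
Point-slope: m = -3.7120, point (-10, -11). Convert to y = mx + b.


y + 11 = -3.7120(x + 10)
y = -3.7120x - 11 + 3.7120*(-10)
y = -3.7120x - 48.1200

y = -3.7120x - 48.1200


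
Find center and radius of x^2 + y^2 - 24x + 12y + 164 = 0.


h = -D/2 = 24/2 = 12
k = -E/2 = -12/2 = -6
r^2 = h^2 + k^2 - F = 144 + 36 - 164 = 16
r = 4

Center (12, -6), radius = 4


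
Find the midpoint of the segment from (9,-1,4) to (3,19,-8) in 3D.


Mx = (9+3)/2 = 6.0000
My = (-1+19)/2 = 9.0000
Mz = (4- 8)/2 = -2.0000

M = (6.0000, 9.0000, -2.0000)


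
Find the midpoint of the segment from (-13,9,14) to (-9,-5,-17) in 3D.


Mx = (-13- 9)/2 = -11.0000
My = (9- 5)/2 = 2.0000
Mz = (14- 17)/2 = -1.5000

M = (-11.0000, 2.0000, -1.5000)


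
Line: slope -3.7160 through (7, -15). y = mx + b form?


y + 15 = -3.7160(x - 7)
y = -3.7160x - 15 + 3.7160*7
y = -3.7160x + 11.0120

y = -3.7160x + 11.0120


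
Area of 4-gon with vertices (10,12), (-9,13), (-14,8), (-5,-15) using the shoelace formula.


sum(xi*y_{i+1}) = 10*13 - 9*8 - 14*(-15) - 5*12 = 208
sum(yi*x_{i+1}) = 12*(-9) + 13*(-14) + 8*(-5) - 15*10 = -480
Area = |208 + 480|/2 = 688/2 = 344.0000

344.0000 sq units


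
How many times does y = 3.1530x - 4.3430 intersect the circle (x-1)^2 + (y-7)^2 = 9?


Substitute y = 3.1530x - 4.3430: (x-1)^2 + (3.1530x- 4.3430-7)^2 = 9
Expand to Ax^2 + Bx + C = 0, where b-k = -11.343
A = 1+m^2 = 10.941409
B = 2(m(b-k) - h) = 2(3.1530*(-11.343) - 1) = -73.528958
C = h^2 + (b-k)^2 - r^2 = 1 + 128.663649 - 9 = 120.663649
disc = B^2-4AC = 5406.5077 - 5280.9213 = 125.5864
disc > 0

2 intersection points


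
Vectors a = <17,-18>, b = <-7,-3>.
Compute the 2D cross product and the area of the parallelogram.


cross = 17*(-3) + 18*(-7) = -51 - 126 = -177
Parallelogram area = |-177| = 177

cross = -177, parallelogram area = 177


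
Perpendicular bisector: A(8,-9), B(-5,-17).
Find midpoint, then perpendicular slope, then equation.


Midpoint = (1.5, -13)
Slope of AB = dy/dx = -8/(-13) = 0.6154
Perp slope = -dx/dy = -13/8 = -1.6250
b = My - (perp slope)*Mx = -13 + (-13*1.5)/(-8) = -13 + 2.4375 = -10.5625

y = -1.6250x - 10.5625


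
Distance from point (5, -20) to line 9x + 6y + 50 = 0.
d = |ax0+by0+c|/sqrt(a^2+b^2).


|9*5 + 6*(-20) + 50| = |-25| = 25
sqrt(81 + 36) = sqrt(117) = 10.8167
d = 25/sqrt(117) = 2.3113

2.3113


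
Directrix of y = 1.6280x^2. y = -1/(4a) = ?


a = 1.6280
1/(4a) = 0.1536
directrix: y = -0.1536 = -0.1536

y = -0.1536


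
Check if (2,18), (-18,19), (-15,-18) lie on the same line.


2*(19+ 18) - 18*(-18-18) - 15*(18-19)
= 74 + 648 + 15 = 737

No, not collinear (determinant = 737)


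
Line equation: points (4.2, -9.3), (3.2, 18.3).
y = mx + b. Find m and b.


m = (27.6)/(-1.0) = -27.6000
b = y1 - m*x1 = -9.3 - (27.6*4.2)/(-1.0) = -9.3 + 115.9200 = 106.6200

y = -27.6000x + 106.6200


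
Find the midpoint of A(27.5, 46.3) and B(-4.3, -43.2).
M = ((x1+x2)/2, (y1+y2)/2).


Mx = (27.5 - 4.3)/2 = 23.2/2 = 11.6000
My = (46.3 - 43.2)/2 = 3.1/2 = 1.5500

(11.6000, 1.5500)


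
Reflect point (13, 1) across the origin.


Reflection rule for origin: (-x, -y)
(13, 1) -> (-13, -1)

(-13, -1)


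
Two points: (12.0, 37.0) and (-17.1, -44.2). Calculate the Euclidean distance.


dx = -17.1 - 12.0 = -29.1
dy = -44.2 - 37.0 = -81.2
d = sqrt(846.81 + 6593.44) = sqrt(7440.25) = 86.2569

86.2569


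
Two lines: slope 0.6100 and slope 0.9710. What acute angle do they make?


m1-m2 = -0.361
1+m1*m2 = 1.59231
tan(theta) = |-0.361/1.59231| = 0.226715
theta = arctan(|-0.361/1.59231|) = 12.7739 degrees (acute angle)

12.7739 degrees


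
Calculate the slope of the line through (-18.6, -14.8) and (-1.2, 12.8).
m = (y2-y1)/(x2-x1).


dy = 12.8 + 14.8 = 27.6
dx = -1.2 + 18.6 = 17.4
m = 27.6/17.4 = 1.5862

m = 1.5862


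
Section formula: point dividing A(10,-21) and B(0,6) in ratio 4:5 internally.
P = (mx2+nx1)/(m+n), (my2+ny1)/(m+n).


Px = (4*0 + 5*10)/9 = 50/9 = 5.5556
Py = (4*6 + 5*(-21))/9 = -81/9 = -9.0000

P = (5.5556, -9.0000)


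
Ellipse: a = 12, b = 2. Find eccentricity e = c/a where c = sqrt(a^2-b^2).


c = sqrt(144-4) = sqrt(140) = 11.8322
e = c/a = sqrt(140)/12 = 0.9860

e = 0.9860


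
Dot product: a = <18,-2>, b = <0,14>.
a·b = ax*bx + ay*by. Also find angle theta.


a·b = 18*0 - 2*14 = 0 - 28 = -28
|a| = sqrt(324+4) = 18.1108
|b| = sqrt(0+196) = 14.0000
cos(theta) = -28/(sqrt(328)*sqrt(196)) = -28/sqrt(64288) = -0.110432
theta = arccos(-28/sqrt(64288)) = 96.3402 degrees

a·b = -28, theta = 96.3402 deg


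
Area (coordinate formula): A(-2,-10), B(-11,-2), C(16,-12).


-2*(-2+ 12) = -20
-11*(-12+ 10) = 22
16*(-10+ 2) = -128
sum = -126
Area = |-126|/2 = 63.0000

63.0000 sq units


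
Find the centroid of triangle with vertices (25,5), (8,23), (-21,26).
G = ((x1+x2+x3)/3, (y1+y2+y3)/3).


Gx = (25+8- 21)/3 = 12/3 = 4.0000
Gy = (5+23+26)/3 = 54/3 = 18.0000

G = (4.0000, 18.0000)


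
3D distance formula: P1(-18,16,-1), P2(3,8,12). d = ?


dx=21, dy=-8, dz=13
d = sqrt(441+64+169) = sqrt(674) = 25.9615

25.9615


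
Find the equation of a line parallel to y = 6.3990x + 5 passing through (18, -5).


Parallel lines have equal slopes.
m2 = 6.3990
b2 = -5 - 6.3990*18 = -120.1820

y = 6.3990x - 120.1820


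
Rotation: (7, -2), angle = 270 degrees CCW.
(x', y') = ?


cos(270) = 0, sin(270) = -1
x' = 7*0 + 2*(-1) = -2
y' = 7*(-1) - 2*0 = -7

(-2, -7)


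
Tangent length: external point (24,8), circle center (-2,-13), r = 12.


d = sqrt((24+ 2)^2 + (8+ 13)^2) = sqrt(676+441) = 33.4215
L = sqrt(1117.0000 - 144) = sqrt(973.0000) = 31.1929

31.1929


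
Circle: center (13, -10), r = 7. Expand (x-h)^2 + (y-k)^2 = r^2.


(x-13)^2 + (y+ 10)^2 = 7^2
D = -2h = -26, E = -2k = 20
F = h^2+k^2-r^2 = 169+100-49 = 220

x^2 + y^2 - 26x + 20y + 220 = 0


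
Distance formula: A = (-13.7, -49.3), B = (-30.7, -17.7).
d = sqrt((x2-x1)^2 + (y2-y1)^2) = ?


dx = -30.7 + 13.7 = -17.0
dy = -17.7 + 49.3 = 31.6
d = sqrt(289.0 + 998.56) = sqrt(1287.56) = 35.8826

35.8826


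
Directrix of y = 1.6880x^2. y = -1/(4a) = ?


a = 1.6880
1/(4a) = 0.1481
directrix: y = -0.1481 = -0.1481

y = -0.1481


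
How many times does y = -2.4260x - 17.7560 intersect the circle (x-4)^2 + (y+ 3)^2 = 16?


Substitute y = -2.4260x - 17.7560: (x-4)^2 + (-2.4260x- 17.7560+ 3)^2 = 16
Expand to Ax^2 + Bx + C = 0, where b-k = -14.756
A = 1+m^2 = 6.885476
B = 2(m(b-k) - h) = 2(-2.4260*(-14.756) - 4) = 63.596112
C = h^2 + (b-k)^2 - r^2 = 16 + 217.739536 - 16 = 217.739536
disc = B^2-4AC = 4044.4655 - 5996.9614 = -1952.4959
disc < 0

0 intersection points


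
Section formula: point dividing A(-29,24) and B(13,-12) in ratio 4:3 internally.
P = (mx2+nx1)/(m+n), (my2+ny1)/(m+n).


Px = (4*13 + 3*(-29))/7 = -35/7 = -5.0000
Py = (4*(-12) + 3*24)/7 = 24/7 = 3.4286

P = (-5.0000, 3.4286)


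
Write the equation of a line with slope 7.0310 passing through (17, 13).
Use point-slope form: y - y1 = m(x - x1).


y - 13 = 7.0310(x - 17)
y = 7.0310x + 13 - 7.0310*17
y = 7.0310x - 106.5270

y = 7.0310x - 106.5270


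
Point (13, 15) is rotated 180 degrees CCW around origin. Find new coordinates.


cos(180) = -1, sin(180) = 0
x' = 13*(-1) - 15*0 = -13
y' = 13*0 + 15*(-1) = -15

(-13, -15)


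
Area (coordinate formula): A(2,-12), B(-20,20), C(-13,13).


2*(20-13) = 14
-20*(13+ 12) = -500
-13*(-12-20) = 416
sum = -70
Area = |-70|/2 = 35.0000

35.0000 sq units


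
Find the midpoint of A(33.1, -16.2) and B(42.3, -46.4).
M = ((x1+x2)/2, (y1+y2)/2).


Mx = (33.1 + 42.3)/2 = 75.4/2 = 37.7000
My = (-16.2 - 46.4)/2 = -62.6/2 = -31.3000

(37.7000, -31.3000)


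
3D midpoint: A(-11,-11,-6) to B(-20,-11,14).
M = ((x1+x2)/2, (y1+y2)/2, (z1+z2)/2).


Mx = (-11- 20)/2 = -15.5000
My = (-11- 11)/2 = -11.0000
Mz = (-6+14)/2 = 4.0000

M = (-15.5000, -11.0000, 4.0000)


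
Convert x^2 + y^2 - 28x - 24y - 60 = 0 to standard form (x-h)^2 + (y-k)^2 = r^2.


h = -D/2 = 28/2 = 14
k = -E/2 = 24/2 = 12
r^2 = h^2 + k^2 - F = 196 + 144 + 60 = 400
r = 20

Center (14, 12), radius = 20


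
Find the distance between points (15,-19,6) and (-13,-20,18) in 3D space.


dx=-28, dy=-1, dz=12
d = sqrt(784+1+144) = sqrt(929) = 30.4795

30.4795


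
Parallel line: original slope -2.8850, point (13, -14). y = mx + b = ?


Parallel lines have equal slopes.
m2 = -2.8850
b2 = -14 + 2.8850*13 = 23.5050

y = -2.8850x + 23.5050


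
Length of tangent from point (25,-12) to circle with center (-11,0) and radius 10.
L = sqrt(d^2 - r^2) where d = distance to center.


d = sqrt((25+ 11)^2 + (-12-0)^2) = sqrt(1296+144) = 37.9473
L = sqrt(1440.0000 - 100) = sqrt(1340.0000) = 36.6060

36.6060


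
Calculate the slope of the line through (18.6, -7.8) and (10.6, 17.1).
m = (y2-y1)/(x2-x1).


dy = 17.1 + 7.8 = 24.9
dx = 10.6 - 18.6 = -8
m = 24.9/(-8) = -3.1125

m = -3.1125


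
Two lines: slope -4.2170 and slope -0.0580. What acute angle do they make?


m1-m2 = -4.159
1+m1*m2 = 1.244586
tan(theta) = |-4.159/1.244586| = 3.341673
theta = arctan(|-4.159/1.244586|) = 73.3401 degrees (acute angle)

73.3401 degrees


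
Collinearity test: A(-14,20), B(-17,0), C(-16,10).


-14*(0-10) - 17*(10-20) - 16*(20-0)
= 140 + 170 - 320 = -10

No, not collinear (determinant = -10)


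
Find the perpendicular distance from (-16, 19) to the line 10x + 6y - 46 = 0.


|10*(-16) + 6*19 - 46| = |-92| = 92
sqrt(100 + 36) = sqrt(136) = 11.6619
d = 92/sqrt(136) = 7.8889

7.8889


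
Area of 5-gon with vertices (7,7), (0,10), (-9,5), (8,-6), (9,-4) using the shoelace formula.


sum(xi*y_{i+1}) = 7*10 + 0*5 - 9*(-6) + 8*(-4) + 9*7 = 155
sum(yi*x_{i+1}) = 7*0 + 10*(-9) + 5*8 - 6*9 - 4*7 = -132
Area = |155 + 132|/2 = 287/2 = 143.5000

143.5000 sq units


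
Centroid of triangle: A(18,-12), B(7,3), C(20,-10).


Gx = (18+7+20)/3 = 45/3 = 15.0000
Gy = (-12+3- 10)/3 = -19/3 = -6.3333

G = (15.0000, -6.3333)


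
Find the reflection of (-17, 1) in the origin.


Reflection rule for origin: (-x, -y)
(-17, 1) -> (17, -1)

(17, -1)


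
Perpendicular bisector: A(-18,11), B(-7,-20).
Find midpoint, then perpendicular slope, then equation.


Midpoint = (-12.5, -4.5)
Slope of AB = dy/dx = -31/11 = -2.8182
Perp slope = -dx/dy = 11/31 = 0.3548
b = My - (perp slope)*Mx = -4.5 + (11*(-12.5))/(-31) = -4.5 + 4.4355 = -0.0645

y = 0.3548x - 0.0645


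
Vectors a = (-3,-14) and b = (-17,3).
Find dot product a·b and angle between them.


a·b = -3*(-17) - 14*3 = 51 - 42 = 9
|a| = sqrt(9+196) = 14.3178
|b| = sqrt(289+9) = 17.2627
cos(theta) = 9/(sqrt(205)*sqrt(298)) = 9/sqrt(61090) = 0.036413
theta = arccos(9/sqrt(61090)) = 87.9132 degrees

a·b = 9, theta = 87.9132 deg


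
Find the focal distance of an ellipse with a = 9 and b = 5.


c^2 = 9^2 - 5^2 = 81 - 25 = 56
c = sqrt(56) = 7.4833

c = 7.4833


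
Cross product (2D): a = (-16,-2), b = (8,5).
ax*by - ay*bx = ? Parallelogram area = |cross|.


cross = -16*5 + 2*8 = -80 + 16 = -64
Parallelogram area = |-64| = 64

cross = -64, parallelogram area = 64


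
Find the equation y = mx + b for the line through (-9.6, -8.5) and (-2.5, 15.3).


m = (23.8)/(7.1) = 3.3521
b = y1 - m*x1 = -8.5 - (23.8*(-9.6))/(7.1) = -8.5 + 32.1803 = 23.6803

y = 3.3521x + 23.6803


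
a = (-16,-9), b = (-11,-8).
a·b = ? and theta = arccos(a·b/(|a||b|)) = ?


a·b = -16*(-11) - 9*(-8) = 176 + 72 = 248
|a| = sqrt(256+81) = 18.3576
|b| = sqrt(121+64) = 13.6015
cos(theta) = 248/(sqrt(337)*sqrt(185)) = 248/sqrt(62345) = 0.993232
theta = arccos(248/sqrt(62345)) = 6.6696 degrees

a·b = 248, theta = 6.6696 deg


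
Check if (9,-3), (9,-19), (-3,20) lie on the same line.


9*(-19-20) + 9*(20+ 3) - 3*(-3+ 19)
= -351 + 207 - 48 = -192

No, not collinear (determinant = -192)


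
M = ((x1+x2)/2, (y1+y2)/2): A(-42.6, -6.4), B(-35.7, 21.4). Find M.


Mx = (-42.6 - 35.7)/2 = -78.3/2 = -39.1500
My = (-6.4 + 21.4)/2 = 15/2 = 7.5000

(-39.1500, 7.5000)


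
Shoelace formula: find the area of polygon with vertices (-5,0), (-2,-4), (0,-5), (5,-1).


sum(xi*y_{i+1}) = -5*(-4) - 2*(-5) + 0*(-1) + 5*0 = 30
sum(yi*x_{i+1}) = 0*(-2) - 4*0 - 5*5 - 1*(-5) = -20
Area = |30 + 20|/2 = 50/2 = 25.0000

25.0000 sq units


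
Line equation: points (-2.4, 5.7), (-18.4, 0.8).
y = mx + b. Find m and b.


m = (-4.9)/(-16) = 0.3063
b = y1 - m*x1 = 5.7 - (-4.9*(-2.4))/(-16) = 5.7 + 0.7350 = 6.4350

y = 0.3063x + 6.4350


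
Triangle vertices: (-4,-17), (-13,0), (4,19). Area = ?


-4*(0-19) = 76
-13*(19+ 17) = -468
4*(-17-0) = -68
sum = -460
Area = |-460|/2 = 230.0000

230.0000 sq units


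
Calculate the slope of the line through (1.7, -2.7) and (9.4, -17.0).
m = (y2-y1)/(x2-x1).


dy = -17.0 + 2.7 = -14.3
dx = 9.4 - 1.7 = 7.7
m = -14.3/7.7 = -1.8571

m = -1.8571


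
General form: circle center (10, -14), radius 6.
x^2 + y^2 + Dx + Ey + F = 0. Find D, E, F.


(x-10)^2 + (y+ 14)^2 = 6^2
D = -2h = -20, E = -2k = 28
F = h^2+k^2-r^2 = 100+196-36 = 260

D = -20, E = 28, F = 260


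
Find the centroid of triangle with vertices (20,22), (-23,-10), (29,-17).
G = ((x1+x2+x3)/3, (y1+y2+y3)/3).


Gx = (20- 23+29)/3 = 26/3 = 8.6667
Gy = (22- 10- 17)/3 = -5/3 = -1.6667

G = (8.6667, -1.6667)


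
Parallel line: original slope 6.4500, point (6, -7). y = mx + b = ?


Parallel lines have equal slopes.
m2 = 6.4500
b2 = -7 - 6.4500*6 = -45.7000

y = 6.4500x - 45.7000


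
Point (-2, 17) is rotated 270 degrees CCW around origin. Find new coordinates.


cos(270) = 0, sin(270) = -1
x' = -2*0 - 17*(-1) = 17
y' = -2*(-1) + 17*0 = 2

(17, 2)


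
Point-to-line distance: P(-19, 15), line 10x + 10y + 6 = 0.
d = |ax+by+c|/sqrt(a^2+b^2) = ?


|10*(-19) + 10*15 + 6| = |-34| = 34
sqrt(100 + 100) = sqrt(200) = 14.1421
d = 34/sqrt(200) = 2.4042

2.4042


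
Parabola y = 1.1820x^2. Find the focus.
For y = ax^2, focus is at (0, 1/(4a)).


a = 1.1820
4a = 4.7280
focus = (0, 1/4.7280) = (0, 0.2115)

Focus = (0, 0.2115)


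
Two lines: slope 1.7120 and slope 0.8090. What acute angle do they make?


m1-m2 = 0.903
1+m1*m2 = 2.385008
tan(theta) = |0.903/2.385008| = 0.378615
theta = arctan(|0.903/2.385008|) = 20.7374 degrees (acute angle)

20.7374 degrees


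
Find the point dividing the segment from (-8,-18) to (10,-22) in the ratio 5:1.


Px = (5*10 + 1*(-8))/6 = 42/6 = 7.0000
Py = (5*(-22) + 1*(-18))/6 = -128/6 = -21.3333

P = (7.0000, -21.3333)
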